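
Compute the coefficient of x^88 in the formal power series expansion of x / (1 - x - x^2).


Let f(x) = sum_{k>=0} a_k x^k. Multiplying f(x) * (1 - x - x^2) = x and matching coefficients gives a_0 = 0, a_1 = 1, and a_k = a_{k-1} + a_{k-2} for k >= 2. These are the Fibonacci numbers F_k.
Iterating from F_0 = 0, F_1 = 1:
F_0=0, F_1=1, F_2=1, F_3=2, F_4=3, F_5=5, F_6=8, F_7=13, F_8=21, F_9=34, ...
F_88 = 1100087778366101931.

1100087778366101931


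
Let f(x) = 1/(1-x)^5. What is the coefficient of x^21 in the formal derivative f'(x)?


Differentiate: d/dx [ 1/(1-x)^r ] = r / (1-x)^(r+1).
Here r = 5, so f'(x) = 5 / (1-x)^6.
The expansion of 1/(1-x)^(r+1) has coefficient of x^n equal to C(n+r, r).
So the coefficient of x^21 in f'(x) is
5 * C(26, 5) = 5 * 65780 = 328900

328900


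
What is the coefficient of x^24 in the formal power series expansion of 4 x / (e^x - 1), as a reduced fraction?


The exponential generating function for Bernoulli numbers is
x / (e^x - 1) = sum_{k>=0} B_k x^k / k!.
So the coefficient of x^24 in 4 x / (e^x - 1) is 4 B_24 / 24!.
Computing: B_24 = -236364091/2730, 24! = 620448401733239439360000, giving
4 * -236364091/2730 / 620448401733239439360000 = -236364091/423456034182935917363200000.

-236364091/423456034182935917363200000


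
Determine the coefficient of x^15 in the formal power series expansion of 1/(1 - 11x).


The geometric series identity gives 1/(1 - c x) = sum_{k>=0} c^k x^k, so the coefficient of x^k is c^k.
Here c = 11 and k = 15.
Computing: 11^15 = 4177248169415651

4177248169415651


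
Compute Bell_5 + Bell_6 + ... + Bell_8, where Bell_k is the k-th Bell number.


Recall Bell_k counts set partitions of a k-set (with Bell_0 = 1 by convention).
Bell_5 through Bell_8: 52, 203, 877, 4140
Sum = 52 + 203 + 877 + 4140 = 5272.

5272


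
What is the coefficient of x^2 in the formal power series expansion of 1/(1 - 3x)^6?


The general identity 1/(1 - c x)^r = sum_{k>=0} c^k C(k + r - 1, r - 1) x^k follows by substituting y = c x into 1/(1 - y)^r = sum_{k>=0} C(k + r - 1, r - 1) y^k.
For c = 3, r = 6, k = 2:
3^2 * C(7, 5) = 9 * 21 = 189.

189


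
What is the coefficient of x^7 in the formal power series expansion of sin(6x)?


The Maclaurin series is sin(t) = sum_{k>=0} (-1)^k t^(2k+1) / (2k+1)!, so substituting t = 6x, only odd powers of x are nonzero, with coefficient of x^(2k+1) equal to (-1)^k 6^(2k+1) / (2k+1)!.
Write 7 = 2*3 + 1, giving the coefficient (-1)^3 * 6^7 / 7! = -279936/5040 = -1944/35.

-1944/35


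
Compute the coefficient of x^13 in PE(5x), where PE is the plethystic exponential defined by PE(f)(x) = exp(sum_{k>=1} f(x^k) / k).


With f(x) = 5x, the exponent is sum_{k>=1} 5 x^k / k = 5 * (-ln(1 - x)). Exponentiating:
PE(5x) = exp(-5 ln(1 - x)) = 1/(1 - x)^5.
By the negative binomial expansion, [x^n] 1/(1 - x)^5 = C(n + 4, 4).
For n = 13: C(17, 4) = 2380.

2380


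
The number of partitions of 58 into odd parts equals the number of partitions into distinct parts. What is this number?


Computing partitions of 58 into odd parts (1, 3, 5, ...):
Using the generating function prod_{k>=0} 1/(1-x^(2k+1)),
the count is 8808

8808


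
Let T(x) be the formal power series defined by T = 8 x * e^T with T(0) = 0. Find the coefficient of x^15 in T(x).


Apply the Lagrange inversion formula: if T = 8 x * phi(T) with phi(t) = e^t, then
[x^n] T = 8^n * (1/n) [t^(n-1)] phi(t)^n = 8^n * (1/n) [t^(n-1)] e^(n t) = 8^n * (1/n) * n^(n-1) / (n-1)! = 8^n * n^(n-1) / n!.
When c = 1 this is the Cayley count of rooted labeled trees on n vertices, divided by n!.
For n = 15: 8^15 * 15^14 / 15! = 35184372088832 * 29192926025390625/1307674368000 = 5503765708800000000000/7007.

5503765708800000000000/7007


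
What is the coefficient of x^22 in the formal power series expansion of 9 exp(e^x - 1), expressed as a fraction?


exp(e^x - 1) is the exponential generating function for the Bell numbers Bell_k: exp(e^x - 1) = sum_{k>=0} Bell_k x^k / k!.
So the coefficient of x^22 in 9 exp(e^x - 1) is 9 Bell_22 / 22!.
Computing: Bell_22 = 4506715738447323 and 22! = 1124000727777607680000, giving
9 * 4506715738447323/1124000727777607680000 = 88366975263673/2448803328491520000.

88366975263673/2448803328491520000


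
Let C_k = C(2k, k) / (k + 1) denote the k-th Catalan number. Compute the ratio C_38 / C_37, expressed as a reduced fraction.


Using C_k = (2k)! / (k! (k+1)!), the ratio C_{k+1}/C_k simplifies to
C_{k+1}/C_k = [(2k+2)! / ((k+1)! (k+2)!)] * [k! (k+1)! / (2k)!]
 = (2k+2)(2k+1) / ((k+1)(k+2)) = 2(2k+1) / (k+2).
For k = 37: 2(2*37 + 1) / (37 + 2) = 150/39 = 50/13.

50/13


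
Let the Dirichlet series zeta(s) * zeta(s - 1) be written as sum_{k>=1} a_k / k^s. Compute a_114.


Convolution gives a_k = sum_{d | k} d * 1 = sum_{d | k} d = sigma(k), the sum of positive divisors of k.
For k = 114, the divisors are 1, 2, 3, 6, 19, 38, 57, 114, so
sigma(114) = 1 + 2 + 3 + 6 + 19 + 38 + 57 + 114 = 240.

240


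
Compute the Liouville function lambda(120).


The Liouville function is lambda(k) = (-1)^Omega(k), where Omega(k) counts the prime factors of k with multiplicity.
Factoring: 120 = 2 * 2 * 2 * 3 * 5, so Omega(120) = 5.
lambda(120) = (-1)^5 = -1.

-1


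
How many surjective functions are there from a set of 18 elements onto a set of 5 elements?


By inclusion-exclusion on which target elements are missed, the number of surjections from an n-set onto a k-set is
surj(n, k) = sum_{j=0}^{k} (-1)^j C(k, j) (k - j)^n.
Equivalently surj(n, k) = k! * S(n, k), where S(n, k) is the Stirling number of the second kind.
For n = 18, k = 5:
S(18, 5) = 28958095545, so
surj = 5! * 28958095545 = 120 * 28958095545 = 3474971465400.

3474971465400


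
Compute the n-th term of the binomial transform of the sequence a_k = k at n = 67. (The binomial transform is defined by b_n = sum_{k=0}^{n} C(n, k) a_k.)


With a_k = k, b_n = sum_{k=0}^{n} C(n, k) k. Using k * C(n, k) = n * C(n-1, k-1) gives b_n = n * sum_{k>=1} C(n-1, k-1) = n * 2^(n-1).
For n = 67: 67 * 2^66 = 67 * 73786976294838206464 = 4943727411754159833088.

4943727411754159833088


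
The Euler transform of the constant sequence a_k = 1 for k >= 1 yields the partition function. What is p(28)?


The Euler transform converts the sequence a_k = 1 into the number of integer partitions.
Using the recurrence or dynamic programming:
p(28) = 3718

3718


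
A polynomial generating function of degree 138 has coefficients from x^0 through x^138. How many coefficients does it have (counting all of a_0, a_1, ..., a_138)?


A polynomial of degree 138 takes the form a_0 + a_1 x + ... + a_138 x^138.
The number of coefficients is 138 + 1 = 139.

139


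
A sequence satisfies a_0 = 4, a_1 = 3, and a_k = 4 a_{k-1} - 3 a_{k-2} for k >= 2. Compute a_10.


The characteristic equation is t^2 - 4 t + 3 = 0, with roots r_1 = 3 and r_2 = 1 (so c_1 = r_1 + r_2, c_2 = -r_1 r_2 as required).
One can use the closed form a_n = A r_1^n + B r_2^n, but direct iteration is more reliable:
a_0 = 4, a_1 = 3, a_2 = 0, a_3 = -9, a_4 = -36, a_5 = -117, a_6 = -360, a_7 = -1089, a_8 = -3276, a_9 = -9837, a_10 = -29520.
So a_10 = -29520.

-29520


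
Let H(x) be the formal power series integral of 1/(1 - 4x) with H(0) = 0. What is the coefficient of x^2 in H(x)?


1/(1 - 4x) = sum_{k>=0} 4^k x^k. Integrating termwise with H(0) = 0:
H(x) = sum_{k>=0} 4^k x^(k+1) / (k+1) = sum_{m>=1} 4^(m-1) x^m / m.
For m = 2: 4^1/2 = 4/2 = 2.

2


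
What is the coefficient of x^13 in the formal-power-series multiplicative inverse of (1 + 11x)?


The inverse is 1/(1 + 11x). Apply the geometric identity 1/(1 - y) = sum_{k>=0} y^k with y = -11x:
1/(1 + 11x) = sum_{k>=0} (-11)^k x^k.
So the coefficient of x^13 is (-11)^13 = -34522712143931.

-34522712143931


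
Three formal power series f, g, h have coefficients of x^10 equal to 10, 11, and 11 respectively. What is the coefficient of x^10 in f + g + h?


Series addition is componentwise:
10 + 11 + 11
= 32

32


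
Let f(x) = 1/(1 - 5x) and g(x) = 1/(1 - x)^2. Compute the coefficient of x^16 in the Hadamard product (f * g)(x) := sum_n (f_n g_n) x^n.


f has coefficients f_k = 5^k. For g = 1/(1 - x)^2 the coefficient is g_k = C(k + 1, 1) = k + 1. The Hadamard coefficient is (f * g)_k = 5^k * (k + 1).
For k = 16: 5^16 * 17 = 152587890625 * 17 = 2593994140625.

2593994140625


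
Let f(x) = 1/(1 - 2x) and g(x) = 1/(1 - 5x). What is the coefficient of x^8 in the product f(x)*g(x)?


The coefficient of x^n in f*g is the Cauchy product: sum_{k=0}^{n} a^k * b^(n-k).
With a=2, b=5, n=8:
sum_{k=0}^{8} 2^k * 5^(8-k)
= 650871

650871


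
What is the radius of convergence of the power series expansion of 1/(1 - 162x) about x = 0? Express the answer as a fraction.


Expanding 1/(1 - 162x) = sum_{k>=0} 162^k x^k, the series converges when |162x| < 1, i.e., |x| < 1/162.
So the radius of convergence is 1/162 = 1/162.

1/162


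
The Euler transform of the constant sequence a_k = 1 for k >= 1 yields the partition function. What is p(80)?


The Euler transform converts the sequence a_k = 1 into the number of integer partitions.
Using the recurrence or dynamic programming:
p(80) = 15796476

15796476


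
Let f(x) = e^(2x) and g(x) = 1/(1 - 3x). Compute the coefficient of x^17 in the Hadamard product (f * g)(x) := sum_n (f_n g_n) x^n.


Expanding: f_k = 2^k/k! (from e^(2x)) and g_k = 3^k (from 1/(1 - 3x)). So the Hadamard coefficient (f * g)_k = 2^k 3^k / k! = (6)^k / k!.
For k = 17: 6^17/17! = 16926659444736/355687428096000 = 708588/14889875.

708588/14889875


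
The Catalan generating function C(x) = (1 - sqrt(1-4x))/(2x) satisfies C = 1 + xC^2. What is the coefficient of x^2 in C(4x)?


Substituting x -> 4x scales the n-th coefficient by 4^n, so [x^2] C(4x) = 4^2 * C_2.
C_2 = C(2*2, 2)/(3) = 6/3 = 2.
So 4^2 * 2 = 16 * 2 = 32.

32


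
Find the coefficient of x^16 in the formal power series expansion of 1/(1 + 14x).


Write 1/(1 + c x) = 1/(1 - (-c) x) and apply the geometric-series identity
1/(1 - y) = sum_{k>=0} y^k to get 1/(1 + c x) = sum_{k>=0} (-c)^k x^k.
So the coefficient of x^k is (-c)^k = (-1)^k * c^k.
Here c = 14 and k = 16:
(-14)^16 = 1 * 2177953337809371136 = 2177953337809371136

2177953337809371136


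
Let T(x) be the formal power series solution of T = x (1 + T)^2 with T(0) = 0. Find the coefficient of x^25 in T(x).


Apply the Lagrange inversion formula: if T = x * phi(T) with phi(t) = (1 + t)^2, then [x^n] T = (1/n) [t^(n-1)] phi(t)^n = (1/n) [t^(n-1)] (1 + t)^(2n) = (1/n) C(2n, n-1).
Using the identity C(2n, n-1) = C(2n, n) * n / (n+1), the unscaled factor equals C(2n, n) / (n+1) = C_n, the n-th Catalan number.
For n = 25: C_25 = C(50, 25) / 26 = 126410606437752/26 = 4861946401452 = 4861946401452.

4861946401452


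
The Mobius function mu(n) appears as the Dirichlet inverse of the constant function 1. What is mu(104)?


104 has a squared prime factor, so mu(104) = 0.
Factorization reveals a repeated prime.

0


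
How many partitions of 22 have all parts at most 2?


Using the generating function (1-x)^(-1)(1-x^2)^(-1),
the coefficient of x^22 counts these restricted partitions.
Result = 12

12


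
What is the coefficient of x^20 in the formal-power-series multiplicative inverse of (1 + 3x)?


The inverse is 1/(1 + 3x). Apply the geometric identity 1/(1 - y) = sum_{k>=0} y^k with y = -3x:
1/(1 + 3x) = sum_{k>=0} (-3)^k x^k.
So the coefficient of x^20 is (-3)^20 = 3486784401.

3486784401


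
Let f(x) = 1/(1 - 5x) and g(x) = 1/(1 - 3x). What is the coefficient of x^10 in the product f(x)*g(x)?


The coefficient of x^n in f*g is the Cauchy product: sum_{k=0}^{n} a^k * b^(n-k).
With a=5, b=3, n=10:
sum_{k=0}^{10} 5^k * 3^(10-k)
= 24325489

24325489


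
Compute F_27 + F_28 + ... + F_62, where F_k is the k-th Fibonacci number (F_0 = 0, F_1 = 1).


Use the identity sum_{k=0}^{N} F_k = F_{N+2} - 1 (which follows from F_{k+2} - F_{k+1} = F_k). Then
sum_{k=27}^{62} F_k = (F_{64} - 1) - (F_{28} - 1) = F_{64} - F_{28}.
Computing: F_{64} = 10610209857723, F_{28} = 317811, so
Sum = 10610209857723 - 317811 = 10610209539912.

10610209539912


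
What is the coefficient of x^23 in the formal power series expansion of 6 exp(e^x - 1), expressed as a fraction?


exp(e^x - 1) is the exponential generating function for the Bell numbers Bell_k: exp(e^x - 1) = sum_{k>=0} Bell_k x^k / k!.
So the coefficient of x^23 in 6 exp(e^x - 1) is 6 Bell_23 / 23!.
Computing: Bell_23 = 44152005855084346 and 23! = 25852016738884976640000, giving
6 * 44152005855084346/25852016738884976640000 = 22076002927542173/2154334728240414720000.

22076002927542173/2154334728240414720000


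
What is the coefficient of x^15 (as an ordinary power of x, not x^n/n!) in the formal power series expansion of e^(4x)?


The exponential series is e^y = sum_{k>=0} y^k / k!. Substituting y = 4x gives
e^(4x) = sum_{k>=0} 4^k x^k / k!.
So the coefficient of x^n is a^n/n! with a = 4, n = 15:
4^15 / 15! = 1073741824/1307674368000 = 524288/638512875

524288/638512875


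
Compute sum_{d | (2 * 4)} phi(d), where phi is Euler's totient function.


First, 2 * 4 = 8. One classical identity is sum_{d | n} phi(d) = n (each k in [1, n] has a unique gcd with n, and among the k's with gcd(k, n) = n/d there are phi(d) of them). So the sum equals 8. We also verify directly:
Divisors of 8: 1, 2, 4, 8.
phi values: 1, 1, 2, 4.
Sum = 8.

8


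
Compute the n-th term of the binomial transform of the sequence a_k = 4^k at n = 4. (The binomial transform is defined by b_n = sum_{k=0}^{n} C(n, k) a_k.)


With a_k = 4^k, b_n = sum_{k=0}^{n} C(n, k) 4^k = (1 + 4)^n by the binomial theorem.
For n = 4: (1 + 4)^4 = 5^4 = 625.

625


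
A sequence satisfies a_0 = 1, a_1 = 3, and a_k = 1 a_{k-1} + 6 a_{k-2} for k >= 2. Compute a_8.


The characteristic equation is t^2 - 1 t - 6 = 0, with roots r_1 = 3 and r_2 = -2 (so c_1 = r_1 + r_2, c_2 = -r_1 r_2 as required).
One can use the closed form a_n = A r_1^n + B r_2^n, but direct iteration is more reliable:
a_0 = 1, a_1 = 3, a_2 = 9, a_3 = 27, a_4 = 81, a_5 = 243, a_6 = 729, a_7 = 2187, a_8 = 6561.
So a_8 = 6561.

6561


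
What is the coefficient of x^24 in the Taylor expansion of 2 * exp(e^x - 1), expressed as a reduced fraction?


exp(e^x - 1) = sum_{k>=0} Bell_k x^k / k!, where Bell_k is the k-th Bell number.
So the coefficient of x^24 is 2 * Bell_24 / 24!.
Computing: Bell_24 = 445958869294805289 and 24! = 620448401733239439360000, giving
2 * 445958869294805289/620448401733239439360000 = 148652956431601763/103408066955539906560000.

148652956431601763/103408066955539906560000


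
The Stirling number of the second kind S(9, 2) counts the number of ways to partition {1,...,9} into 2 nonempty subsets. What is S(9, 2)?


Using the explicit formula S(n,k) = (1/k!) sum_{j=0}^{k} (-1)^(k-j) C(k,j) j^n:
S(9, 2) = 255
Equivalently, S(n,k) is n! times the coefficient of x^n in the EGF (e^x - 1)^k / k!.

255


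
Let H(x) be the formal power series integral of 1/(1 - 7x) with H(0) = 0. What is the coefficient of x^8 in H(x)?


1/(1 - 7x) = sum_{k>=0} 7^k x^k. Integrating termwise with H(0) = 0:
H(x) = sum_{k>=0} 7^k x^(k+1) / (k+1) = sum_{m>=1} 7^(m-1) x^m / m.
For m = 8: 7^7/8 = 823543/8 = 823543/8.

823543/8


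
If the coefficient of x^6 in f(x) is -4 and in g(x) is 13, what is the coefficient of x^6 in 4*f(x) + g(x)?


Scalar multiplication scales coefficients: 4 * -4 = -16.
Then add the g coefficient: -16 + 13
= -3

-3


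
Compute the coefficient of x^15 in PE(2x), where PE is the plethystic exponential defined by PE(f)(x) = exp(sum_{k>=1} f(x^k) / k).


With f(x) = 2x, the exponent is sum_{k>=1} 2 x^k / k = 2 * (-ln(1 - x)). Exponentiating:
PE(2x) = exp(-2 ln(1 - x)) = 1/(1 - x)^2.
By the negative binomial expansion, [x^n] 1/(1 - x)^2 = C(n + 1, 1).
For n = 15: C(16, 1) = 16.

16


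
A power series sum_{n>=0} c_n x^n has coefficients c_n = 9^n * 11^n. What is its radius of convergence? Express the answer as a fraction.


By the root test (Cauchy-Hadamard), the radius is R = 1 / limsup_n |c_n|^(1/n).
Here |c_n|^(1/n) = (9^n * 11^n)^(1/n) = 9 * 11 = 99 for all n.
So R = 1/99 = 1/99.

1/99


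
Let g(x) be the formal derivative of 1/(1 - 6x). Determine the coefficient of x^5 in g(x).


Differentiate termwise: d/dx sum_{k>=0} 6^k x^k = sum_{k>=1} k 6^k x^(k-1) = sum_{j>=0} (j+1) 6^(j+1) x^j.
Equivalently, d/dx [1/(1 - 6x)] = 6/(1 - 6x)^2.
For j = 5: 6 * 6^6 = 6 * 46656 = 279936.

279936


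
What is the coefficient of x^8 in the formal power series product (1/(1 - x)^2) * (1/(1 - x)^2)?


Combine the factors: (1/(1 - x)^2) * (1/(1 - x)^2) = 1/(1 - x)^4.
Then use 1/(1 - x)^r = sum_{k>=0} C(k + r - 1, r - 1) x^k with r = 4 and k = 8:
C(11, 3) = 165.

165


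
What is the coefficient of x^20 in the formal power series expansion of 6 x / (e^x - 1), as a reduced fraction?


The exponential generating function for Bernoulli numbers is
x / (e^x - 1) = sum_{k>=0} B_k x^k / k!.
So the coefficient of x^20 in 6 x / (e^x - 1) is 6 B_20 / 20!.
Computing: B_20 = -174611/330, 20! = 2432902008176640000, giving
6 * -174611/330 / 2432902008176640000 = -174611/133809610449715200000.

-174611/133809610449715200000


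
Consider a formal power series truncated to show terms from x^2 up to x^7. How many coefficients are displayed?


From x^2 to x^7 inclusive, the count is 7 - 2 + 1 = 6.

6


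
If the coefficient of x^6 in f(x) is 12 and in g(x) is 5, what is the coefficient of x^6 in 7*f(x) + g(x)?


Scalar multiplication scales coefficients: 7 * 12 = 84.
Then add the g coefficient: 84 + 5
= 89

89


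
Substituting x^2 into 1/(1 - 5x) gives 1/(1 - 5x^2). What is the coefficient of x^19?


Since 1/(1 - 5x^2) only has even powers of x,
the coefficient of x^19 (odd) is 0.

0


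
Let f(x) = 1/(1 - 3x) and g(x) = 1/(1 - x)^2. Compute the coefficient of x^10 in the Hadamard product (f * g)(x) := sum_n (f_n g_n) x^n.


f has coefficients f_k = 3^k. For g = 1/(1 - x)^2 the coefficient is g_k = C(k + 1, 1) = k + 1. The Hadamard coefficient is (f * g)_k = 3^k * (k + 1).
For k = 10: 3^10 * 11 = 59049 * 11 = 649539.

649539


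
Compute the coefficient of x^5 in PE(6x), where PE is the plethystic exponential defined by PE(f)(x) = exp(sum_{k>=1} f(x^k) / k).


With f(x) = 6x, the exponent is sum_{k>=1} 6 x^k / k = 6 * (-ln(1 - x)). Exponentiating:
PE(6x) = exp(-6 ln(1 - x)) = 1/(1 - x)^6.
By the negative binomial expansion, [x^n] 1/(1 - x)^6 = C(n + 5, 5).
For n = 5: C(10, 5) = 252.

252


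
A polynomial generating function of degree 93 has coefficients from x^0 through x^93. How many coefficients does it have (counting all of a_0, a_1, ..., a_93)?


A polynomial of degree 93 takes the form a_0 + a_1 x + ... + a_93 x^93.
The number of coefficients is 93 + 1 = 94.

94


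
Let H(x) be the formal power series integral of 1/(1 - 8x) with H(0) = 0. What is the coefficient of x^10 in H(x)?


1/(1 - 8x) = sum_{k>=0} 8^k x^k. Integrating termwise with H(0) = 0:
H(x) = sum_{k>=0} 8^k x^(k+1) / (k+1) = sum_{m>=1} 8^(m-1) x^m / m.
For m = 10: 8^9/10 = 134217728/10 = 67108864/5.

67108864/5


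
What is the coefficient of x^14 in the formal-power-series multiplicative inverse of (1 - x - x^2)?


Let the inverse be f(x) = sum_{k>=0} a_k x^k. From f(x) * (1 - x - x^2) = 1 and matching coefficients:
 x^0: a_0 = 1.
 x^1: a_1 - a_0 = 0, so a_1 = 1.
 x^k (k >= 2): a_k - a_{k-1} - a_{k-2} = 0, i.e. a_k = a_{k-1} + a_{k-2}.
This is the Fibonacci-type recurrence shifted so that a_0 = a_1 = 1.
Iterating: a_0=1, a_1=1, a_2=2, a_3=3, a_4=5, a_5=8, a_6=13, a_7=21, a_8=34, a_9=55, ...
a_14 = 610.

610


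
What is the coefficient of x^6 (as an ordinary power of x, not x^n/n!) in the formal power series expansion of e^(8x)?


The exponential series is e^y = sum_{k>=0} y^k / k!. Substituting y = 8x gives
e^(8x) = sum_{k>=0} 8^k x^k / k!.
So the coefficient of x^n is a^n/n! with a = 8, n = 6:
8^6 / 6! = 262144/720 = 16384/45

16384/45


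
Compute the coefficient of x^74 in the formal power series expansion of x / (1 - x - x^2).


Let f(x) = sum_{k>=0} a_k x^k. Multiplying f(x) * (1 - x - x^2) = x and matching coefficients gives a_0 = 0, a_1 = 1, and a_k = a_{k-1} + a_{k-2} for k >= 2. These are the Fibonacci numbers F_k.
Iterating from F_0 = 0, F_1 = 1:
F_0=0, F_1=1, F_2=1, F_3=2, F_4=3, F_5=5, F_6=8, F_7=13, F_8=21, F_9=34, ...
F_74 = 1304969544928657.

1304969544928657


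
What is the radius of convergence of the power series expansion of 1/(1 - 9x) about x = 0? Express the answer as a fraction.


Expanding 1/(1 - 9x) = sum_{k>=0} 9^k x^k, the series converges when |9x| < 1, i.e., |x| < 1/9.
So the radius of convergence is 1/9 = 1/9.

1/9


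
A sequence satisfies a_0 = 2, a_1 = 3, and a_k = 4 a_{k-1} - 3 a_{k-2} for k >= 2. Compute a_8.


The characteristic equation is t^2 - 4 t + 3 = 0, with roots r_1 = 3 and r_2 = 1 (so c_1 = r_1 + r_2, c_2 = -r_1 r_2 as required).
One can use the closed form a_n = A r_1^n + B r_2^n, but direct iteration is more reliable:
a_0 = 2, a_1 = 3, a_2 = 6, a_3 = 15, a_4 = 42, a_5 = 123, a_6 = 366, a_7 = 1095, a_8 = 3282.
So a_8 = 3282.

3282


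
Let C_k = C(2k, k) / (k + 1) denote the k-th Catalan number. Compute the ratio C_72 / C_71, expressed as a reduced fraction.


Using C_k = (2k)! / (k! (k+1)!), the ratio C_{k+1}/C_k simplifies to
C_{k+1}/C_k = [(2k+2)! / ((k+1)! (k+2)!)] * [k! (k+1)! / (2k)!]
 = (2k+2)(2k+1) / ((k+1)(k+2)) = 2(2k+1) / (k+2).
For k = 71: 2(2*71 + 1) / (71 + 2) = 286/73 = 286/73.

286/73


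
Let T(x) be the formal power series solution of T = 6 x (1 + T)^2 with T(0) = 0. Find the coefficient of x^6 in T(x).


Apply the Lagrange inversion formula: if T = 6 x * phi(T) with phi(t) = (1 + t)^2, then [x^n] T = 6^n * (1/n) [t^(n-1)] phi(t)^n = 6^n * (1/n) [t^(n-1)] (1 + t)^(2n) = 6^n * (1/n) C(2n, n-1).
Using the identity C(2n, n-1) = C(2n, n) * n / (n+1), the unscaled factor equals C(2n, n) / (n+1) = C_n, the n-th Catalan number.
For n = 6: C_6 = C(12, 6) / 7 = 924/7 = 132.
With the 6^6 = 46656 factor, the coefficient is 46656 * 132 = 6158592.

6158592


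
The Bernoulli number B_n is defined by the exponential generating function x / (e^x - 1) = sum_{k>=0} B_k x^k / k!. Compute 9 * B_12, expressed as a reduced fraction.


Bernoulli numbers can also be computed recursively via B_0 = 1 and sum_{j=0}^{m} C(m+1, j) B_j = 0 for m >= 1. Odd-index Bernoulli numbers vanish for k >= 3.
Computing B_12 = -691/2730, so 9 * B_12 = 9 * -691/2730 = -2073/910.

-2073/910


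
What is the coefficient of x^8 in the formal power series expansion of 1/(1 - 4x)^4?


The general identity 1/(1 - c x)^r = sum_{k>=0} c^k C(k + r - 1, r - 1) x^k follows by substituting y = c x into 1/(1 - y)^r = sum_{k>=0} C(k + r - 1, r - 1) y^k.
For c = 4, r = 4, k = 8:
4^8 * C(11, 3) = 65536 * 165 = 10813440.

10813440


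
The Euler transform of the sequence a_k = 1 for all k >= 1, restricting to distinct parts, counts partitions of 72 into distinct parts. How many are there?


Partitions of 72 into distinct parts can be computed via generating function.
Product (1+x)(1+x^2)(1+x^3)...
The coefficient of x^72 = 36352

36352


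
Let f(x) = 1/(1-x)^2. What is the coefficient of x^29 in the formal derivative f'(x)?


Differentiate: d/dx [ 1/(1-x)^r ] = r / (1-x)^(r+1).
Here r = 2, so f'(x) = 2 / (1-x)^3.
The expansion of 1/(1-x)^(r+1) has coefficient of x^n equal to C(n+r, r).
So the coefficient of x^29 in f'(x) is
2 * C(31, 2) = 2 * 465 = 930

930


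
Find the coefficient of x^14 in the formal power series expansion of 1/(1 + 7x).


Write 1/(1 + c x) = 1/(1 - (-c) x) and apply the geometric-series identity
1/(1 - y) = sum_{k>=0} y^k to get 1/(1 + c x) = sum_{k>=0} (-c)^k x^k.
So the coefficient of x^k is (-c)^k = (-1)^k * c^k.
Here c = 7 and k = 14:
(-7)^14 = 1 * 678223072849 = 678223072849

678223072849


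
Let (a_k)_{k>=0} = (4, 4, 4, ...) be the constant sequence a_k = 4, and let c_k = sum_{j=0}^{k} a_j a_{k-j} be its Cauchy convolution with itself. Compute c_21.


Since a_j = 4 for all j >= 0, the convolution sum becomes
c_k = sum_{j=0}^{k} 4 * 4 = 16 * (k + 1).
Equivalently, the generating function of (a_k) is 4/(1 - x) and its square is 16/(1 - x)^2 = sum_{k>=0} 16(k + 1) x^k.
For k = 21: 16 * 22 = 352.

352


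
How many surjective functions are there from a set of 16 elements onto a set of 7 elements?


By inclusion-exclusion on which target elements are missed, the number of surjections from an n-set onto a k-set is
surj(n, k) = sum_{j=0}^{k} (-1)^j C(k, j) (k - j)^n.
Equivalently surj(n, k) = k! * S(n, k), where S(n, k) is the Stirling number of the second kind.
For n = 16, k = 7:
S(16, 7) = 3281882604, so
surj = 7! * 3281882604 = 5040 * 3281882604 = 16540688324160.

16540688324160


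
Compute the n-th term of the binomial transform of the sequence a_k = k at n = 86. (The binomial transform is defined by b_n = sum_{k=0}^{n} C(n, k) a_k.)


With a_k = k, b_n = sum_{k=0}^{n} C(n, k) k. Using k * C(n, k) = n * C(n-1, k-1) gives b_n = n * sum_{k>=1} C(n-1, k-1) = n * 2^(n-1).
For n = 86: 86 * 2^85 = 86 * 38685626227668133590597632 = 3326963855579459488791396352.

3326963855579459488791396352


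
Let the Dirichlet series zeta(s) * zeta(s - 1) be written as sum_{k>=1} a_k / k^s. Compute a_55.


Convolution gives a_k = sum_{d | k} d * 1 = sum_{d | k} d = sigma(k), the sum of positive divisors of k.
For k = 55, the divisors are 1, 5, 11, 55, so
sigma(55) = 1 + 5 + 11 + 55 = 72.

72


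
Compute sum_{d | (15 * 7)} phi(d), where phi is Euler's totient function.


First, 15 * 7 = 105. One classical identity is sum_{d | n} phi(d) = n (each k in [1, n] has a unique gcd with n, and among the k's with gcd(k, n) = n/d there are phi(d) of them). So the sum equals 105. We also verify directly:
Divisors of 105: 1, 3, 5, 7, 15, 21, 35, 105.
phi values: 1, 2, 4, 6, 8, 12, 24, 48.
Sum = 105.

105


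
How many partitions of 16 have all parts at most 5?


Using the generating function (1-x)^(-1)(1-x^2)^(-1)...(1-x^5)^(-1),
the coefficient of x^16 counts these restricted partitions.
Result = 101

101


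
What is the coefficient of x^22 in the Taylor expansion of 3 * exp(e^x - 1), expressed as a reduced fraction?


exp(e^x - 1) = sum_{k>=0} Bell_k x^k / k!, where Bell_k is the k-th Bell number.
So the coefficient of x^22 is 3 * Bell_22 / 22!.
Computing: Bell_22 = 4506715738447323 and 22! = 1124000727777607680000, giving
3 * 4506715738447323/1124000727777607680000 = 88366975263673/7346409985474560000.

88366975263673/7346409985474560000


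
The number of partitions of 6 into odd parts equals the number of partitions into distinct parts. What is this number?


Computing partitions of 6 into odd parts (1, 3, 5, ...):
Using the generating function prod_{k>=0} 1/(1-x^(2k+1)),
the count is 4

4


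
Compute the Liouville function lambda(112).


The Liouville function is lambda(k) = (-1)^Omega(k), where Omega(k) counts the prime factors of k with multiplicity.
Factoring: 112 = 2 * 2 * 2 * 2 * 7, so Omega(112) = 5.
lambda(112) = (-1)^5 = -1.

-1


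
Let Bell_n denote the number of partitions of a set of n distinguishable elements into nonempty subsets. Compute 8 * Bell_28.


Bell_28 can be computed from the Bell triangle or from Dobinski's identity Bell_n = (1/e) * sum_{k>=0} k^n / k!.
Computing Bell_28 = 6160539404599934652455.
Then 8 * 6160539404599934652455 = 49284315236799477219640.

49284315236799477219640


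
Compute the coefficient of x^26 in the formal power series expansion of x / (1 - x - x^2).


Let f(x) = sum_{k>=0} a_k x^k. Multiplying f(x) * (1 - x - x^2) = x and matching coefficients gives a_0 = 0, a_1 = 1, and a_k = a_{k-1} + a_{k-2} for k >= 2. These are the Fibonacci numbers F_k.
Iterating from F_0 = 0, F_1 = 1:
F_0=0, F_1=1, F_2=1, F_3=2, F_4=3, F_5=5, F_6=8, F_7=13, F_8=21, F_9=34, ...
F_26 = 121393.

121393


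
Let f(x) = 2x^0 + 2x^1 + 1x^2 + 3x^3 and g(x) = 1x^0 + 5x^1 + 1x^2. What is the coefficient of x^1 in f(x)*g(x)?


Cauchy product at x^1:
2*5 + 2*1
= 12

12


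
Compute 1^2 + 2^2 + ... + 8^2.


This power sum has a closed form given by Faulhaber's formula
sum_{k=1}^{m} k^p = (1 / (p + 1)) * sum_{j=0}^{p} C(p + 1, j) B_j m^(p + 1 - j),
but for small m direct computation is fastest:
1 + 4 + 9 + 16 + 25 + 36 + 49 + 64 = 204.

204


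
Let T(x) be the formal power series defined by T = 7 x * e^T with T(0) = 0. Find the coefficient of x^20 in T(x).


Apply the Lagrange inversion formula: if T = 7 x * phi(T) with phi(t) = e^t, then
[x^n] T = 7^n * (1/n) [t^(n-1)] phi(t)^n = 7^n * (1/n) [t^(n-1)] e^(n t) = 7^n * (1/n) * n^(n-1) / (n-1)! = 7^n * n^(n-1) / n!.
When c = 1 this is the Cayley count of rooted labeled trees on n vertices, divided by n!.
For n = 20: 7^20 * 20^19 / 20! = 79792266297612001 * 5242880000000000000000000/2432902008176640000 = 52109235133134368000000000000000/303046029.

52109235133134368000000000000000/303046029


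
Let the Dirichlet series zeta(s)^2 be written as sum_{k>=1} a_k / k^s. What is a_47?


The Dirichlet convolution of the constant function 1 with itself gives (1 * 1)(k) = sum_{d | k} 1 = d(k), the number of positive divisors of k.
Since zeta(s) = sum_{k>=1} 1/k^s, we have zeta(s)^2 = sum_{k>=1} d(k)/k^s, so a_k = d(k).
For k = 47: the divisors are 1, 47.
Count = 2.

2


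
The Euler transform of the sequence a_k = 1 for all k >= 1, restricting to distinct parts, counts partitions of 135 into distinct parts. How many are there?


Partitions of 135 into distinct parts can be computed via generating function.
Product (1+x)(1+x^2)(1+x^3)...
The coefficient of x^135 = 6711480

6711480


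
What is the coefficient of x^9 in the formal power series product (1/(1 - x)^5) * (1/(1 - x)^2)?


Combine the factors: (1/(1 - x)^5) * (1/(1 - x)^2) = 1/(1 - x)^7.
Then use 1/(1 - x)^r = sum_{k>=0} C(k + r - 1, r - 1) x^k with r = 7 and k = 9:
C(15, 6) = 5005.

5005


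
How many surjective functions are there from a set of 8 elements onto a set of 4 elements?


By inclusion-exclusion on which target elements are missed, the number of surjections from an n-set onto a k-set is
surj(n, k) = sum_{j=0}^{k} (-1)^j C(k, j) (k - j)^n.
Equivalently surj(n, k) = k! * S(n, k), where S(n, k) is the Stirling number of the second kind.
For n = 8, k = 4:
S(8, 4) = 1701, so
surj = 4! * 1701 = 24 * 1701 = 40824.

40824


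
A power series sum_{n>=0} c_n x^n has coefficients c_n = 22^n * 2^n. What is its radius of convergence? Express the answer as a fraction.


By the root test (Cauchy-Hadamard), the radius is R = 1 / limsup_n |c_n|^(1/n).
Here |c_n|^(1/n) = (22^n * 2^n)^(1/n) = 22 * 2 = 44 for all n.
So R = 1/44 = 1/44.

1/44


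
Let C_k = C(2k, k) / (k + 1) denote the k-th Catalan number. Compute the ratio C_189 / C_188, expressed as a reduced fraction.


Using C_k = (2k)! / (k! (k+1)!), the ratio C_{k+1}/C_k simplifies to
C_{k+1}/C_k = [(2k+2)! / ((k+1)! (k+2)!)] * [k! (k+1)! / (2k)!]
 = (2k+2)(2k+1) / ((k+1)(k+2)) = 2(2k+1) / (k+2).
For k = 188: 2(2*188 + 1) / (188 + 2) = 754/190 = 377/95.

377/95


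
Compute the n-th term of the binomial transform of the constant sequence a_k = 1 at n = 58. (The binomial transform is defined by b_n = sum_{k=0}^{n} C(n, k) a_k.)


With a_k = 1 for all k, b_n = sum_{k=0}^{n} C(n, k) = 2^n by the binomial theorem.
For n = 58: 2^58 = 288230376151711744.

288230376151711744


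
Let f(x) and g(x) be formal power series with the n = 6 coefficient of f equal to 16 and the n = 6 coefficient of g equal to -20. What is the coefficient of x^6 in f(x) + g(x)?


Addition of formal power series is termwise.
The coefficient of x^6 in f + g = 16 + -20
= -4

-4


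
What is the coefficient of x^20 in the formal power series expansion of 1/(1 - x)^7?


The negative binomial / multiset identity is
1/(1 - x)^r = sum_{k>=0} C(k + r - 1, r - 1) x^k.
Here r = 7 and k = 20, so the coefficient is
C(20 + 6, 6) = C(26, 6)
= 230230

230230


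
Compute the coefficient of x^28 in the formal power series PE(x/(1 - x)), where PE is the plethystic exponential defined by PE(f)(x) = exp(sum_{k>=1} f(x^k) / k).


For f(x) = x/(1 - x) we have
sum_{k>=1} f(x^k) / k = sum_{k>=1} (1/k) * x^k / (1 - x^k) = sum_{k, m >= 1} x^(k m) / k,
which after exponentiating simplifies to
PE(x/(1 - x)) = prod_{k>=1} 1 / (1 - x^k).
This is the generating function for the partition function p(n), so the coefficient of x^28 is p(28).
Computing p(28) by dynamic programming over parts 1, 2, ..., 28: p(28) = 3718.

3718


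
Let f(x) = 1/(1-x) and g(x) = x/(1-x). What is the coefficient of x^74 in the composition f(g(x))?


First simplify the composition: f(g(x)) = 1/(1 - x/(1-x)) = (1-x)/((1-x) - x) = (1-x)/(1-2x).
Now extract the coefficient. Write (1-x)/(1-2x) = 1/(1-2x) - x/(1-2x).
The coefficient of x^n in 1/(1-2x) is 2^n, and in x/(1-2x) is 2^(n-1) (for n >= 1).
So the coefficient of x^74 is 2^74 - 2^73 = 18889465931478580854784 - 9444732965739290427392 = 9444732965739290427392.

9444732965739290427392


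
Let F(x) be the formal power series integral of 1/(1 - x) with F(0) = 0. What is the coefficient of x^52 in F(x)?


1/(1 - x) = sum_{k>=0} x^k. Integrating termwise and using F(0) = 0 gives
F(x) = sum_{k>=0} x^(k+1) / (k+1) = sum_{m>=1} x^m / m = -ln(1 - x).
So the coefficient of x^52 is 1/52 = 1/52.

1/52


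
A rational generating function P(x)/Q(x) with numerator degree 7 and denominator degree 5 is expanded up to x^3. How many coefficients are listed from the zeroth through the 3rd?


Expanding up to x^3 gives the coefficients for x^0, x^1, ..., x^3.
That is 3 + 1 = 4 coefficients in total.

4


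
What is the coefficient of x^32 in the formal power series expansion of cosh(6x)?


The Maclaurin series is cosh(t) = sum_{m>=0} t^(2m) / (2m)!, so substituting t = 6x, only even powers of x are nonzero, with coefficient of x^(2m) equal to 6^(2m) / (2m)!.
For x^32 the coefficient is 6^32/32! = 7958661109946400884391936/263130836933693530167218012160000000 = 774840978/25617946563506171875.

774840978/25617946563506171875


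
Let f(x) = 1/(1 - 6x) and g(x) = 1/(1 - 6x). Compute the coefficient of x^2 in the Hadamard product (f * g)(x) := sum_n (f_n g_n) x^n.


f has coefficients f_k = 6^k and g has coefficients g_k = 6^k, so the Hadamard product has coefficient (f*g)_k = 6^k * 6^k = 36^k.
For k = 2: 36^2 = 1296.

1296


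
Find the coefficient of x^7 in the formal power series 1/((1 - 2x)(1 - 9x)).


By partial fractions or Cauchy convolution:
The coefficient equals sum_{k=0}^{7} 2^k * 9^(7-k).
= 6149495

6149495


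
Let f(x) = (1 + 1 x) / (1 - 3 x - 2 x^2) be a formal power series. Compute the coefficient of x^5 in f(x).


Write f(x) = sum_{k>=0} a_k x^k. Multiplying both sides by 1 - 3 x - 2 x^2 gives
(1 - 3 x - 2 x^2) sum_{k>=0} a_k x^k = 1 + 1 x.
Matching coefficients:
 x^0: a_0 = 1
 x^1: a_1 - 3 a_0 = 1  =>  a_1 = 3*1 + 1 = 4
 x^k (k >= 2): a_k = 3 a_{k-1} + 2 a_{k-2}.
Iterating: a_2 = 14, a_3 = 50, a_4 = 178, a_5 = 634.
So the coefficient of x^5 is 634.

634


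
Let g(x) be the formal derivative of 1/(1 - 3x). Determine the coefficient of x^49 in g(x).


Differentiate termwise: d/dx sum_{k>=0} 3^k x^k = sum_{k>=1} k 3^k x^(k-1) = sum_{j>=0} (j+1) 3^(j+1) x^j.
Equivalently, d/dx [1/(1 - 3x)] = 3/(1 - 3x)^2.
For j = 49: 50 * 3^50 = 50 * 717897987691852588770249 = 35894899384592629438512450.

35894899384592629438512450


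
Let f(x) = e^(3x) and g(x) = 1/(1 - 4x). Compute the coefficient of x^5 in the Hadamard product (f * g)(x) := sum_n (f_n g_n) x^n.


Expanding: f_k = 3^k/k! (from e^(3x)) and g_k = 4^k (from 1/(1 - 4x)). So the Hadamard coefficient (f * g)_k = 3^k 4^k / k! = (12)^k / k!.
For k = 5: 12^5/5! = 248832/120 = 10368/5.

10368/5


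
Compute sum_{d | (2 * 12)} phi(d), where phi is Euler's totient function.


First, 2 * 12 = 24. One classical identity is sum_{d | n} phi(d) = n (each k in [1, n] has a unique gcd with n, and among the k's with gcd(k, n) = n/d there are phi(d) of them). So the sum equals 24. We also verify directly:
Divisors of 24: 1, 2, 3, 4, 6, 8, 12, 24.
phi values: 1, 1, 2, 2, 2, 4, 4, 8.
Sum = 24.

24


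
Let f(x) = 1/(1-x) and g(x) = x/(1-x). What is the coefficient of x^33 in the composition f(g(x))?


First simplify the composition: f(g(x)) = 1/(1 - x/(1-x)) = (1-x)/((1-x) - x) = (1-x)/(1-2x).
Now extract the coefficient. Write (1-x)/(1-2x) = 1/(1-2x) - x/(1-2x).
The coefficient of x^n in 1/(1-2x) is 2^n, and in x/(1-2x) is 2^(n-1) (for n >= 1).
So the coefficient of x^33 is 2^33 - 2^32 = 8589934592 - 4294967296 = 4294967296.

4294967296


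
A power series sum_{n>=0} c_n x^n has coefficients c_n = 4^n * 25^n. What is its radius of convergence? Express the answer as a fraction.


By the root test (Cauchy-Hadamard), the radius is R = 1 / limsup_n |c_n|^(1/n).
Here |c_n|^(1/n) = (4^n * 25^n)^(1/n) = 4 * 25 = 100 for all n.
So R = 1/100 = 1/100.

1/100


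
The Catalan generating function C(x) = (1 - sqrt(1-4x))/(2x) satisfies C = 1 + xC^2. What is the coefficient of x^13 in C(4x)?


Substituting x -> 4x scales the n-th coefficient by 4^n, so [x^13] C(4x) = 4^13 * C_13.
C_13 = C(2*13, 13)/(14) = 10400600/14 = 742900.
So 4^13 * 742900 = 67108864 * 742900 = 49855175065600.

49855175065600


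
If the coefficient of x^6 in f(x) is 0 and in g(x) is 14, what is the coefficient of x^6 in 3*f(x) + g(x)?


Scalar multiplication scales coefficients: 3 * 0 = 0.
Then add the g coefficient: 0 + 14
= 14

14


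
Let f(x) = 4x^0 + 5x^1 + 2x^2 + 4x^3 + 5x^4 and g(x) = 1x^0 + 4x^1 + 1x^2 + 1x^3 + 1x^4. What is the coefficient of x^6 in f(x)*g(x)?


Cauchy product at x^6:
2*1 + 4*1 + 5*1
= 11

11


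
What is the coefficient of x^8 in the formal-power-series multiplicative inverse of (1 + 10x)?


The inverse is 1/(1 + 10x). Apply the geometric identity 1/(1 - y) = sum_{k>=0} y^k with y = -10x:
1/(1 + 10x) = sum_{k>=0} (-10)^k x^k.
So the coefficient of x^8 is (-10)^8 = 100000000.

100000000


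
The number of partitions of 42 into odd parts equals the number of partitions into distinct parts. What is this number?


Computing partitions of 42 into odd parts (1, 3, 5, ...):
Using the generating function prod_{k>=0} 1/(1-x^(2k+1)),
the count is 1426

1426


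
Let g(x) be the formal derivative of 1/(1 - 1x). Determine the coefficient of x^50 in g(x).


Differentiate termwise: d/dx sum_{k>=0} 1^k x^k = sum_{k>=1} k 1^k x^(k-1) = sum_{j>=0} (j+1) 1^(j+1) x^j.
Equivalently, d/dx [1/(1 - 1x)] = 1/(1 - 1x)^2.
For j = 50: 51 * 1^51 = 51 * 1 = 51.

51


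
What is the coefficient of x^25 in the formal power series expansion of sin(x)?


The Maclaurin series is sin(t) = sum_{k>=0} (-1)^k t^(2k+1) / (2k+1)!, so substituting t = x, only odd powers of x are nonzero, with coefficient of x^(2k+1) equal to (-1)^k / (2k+1)!.
Write 25 = 2*12 + 1, giving the coefficient (-1)^12 / 25! = 1/15511210043330985984000000 = 1/15511210043330985984000000.

1/15511210043330985984000000


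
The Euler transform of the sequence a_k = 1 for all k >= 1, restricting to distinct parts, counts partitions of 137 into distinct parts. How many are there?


Partitions of 137 into distinct parts can be computed via generating function.
Product (1+x)(1+x^2)(1+x^3)...
The coefficient of x^137 = 7755776

7755776


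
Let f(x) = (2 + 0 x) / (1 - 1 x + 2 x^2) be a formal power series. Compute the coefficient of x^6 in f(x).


Write f(x) = sum_{k>=0} a_k x^k. Multiplying both sides by 1 - 1 x + 2 x^2 gives
(1 - 1 x + 2 x^2) sum_{k>=0} a_k x^k = 2 + 0 x.
Matching coefficients:
 x^0: a_0 = 2
 x^1: a_1 - 1 a_0 = 0  =>  a_1 = 1*2 + 0 = 2
 x^k (k >= 2): a_k = 1 a_{k-1} - 2 a_{k-2}.
Iterating: a_2 = -2, a_3 = -6, a_4 = -2, a_5 = 10, a_6 = 14.
So the coefficient of x^6 is 14.

14


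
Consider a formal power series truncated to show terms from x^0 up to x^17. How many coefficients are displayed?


From x^0 to x^17 inclusive, the count is 17 - 0 + 1 = 18.

18
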